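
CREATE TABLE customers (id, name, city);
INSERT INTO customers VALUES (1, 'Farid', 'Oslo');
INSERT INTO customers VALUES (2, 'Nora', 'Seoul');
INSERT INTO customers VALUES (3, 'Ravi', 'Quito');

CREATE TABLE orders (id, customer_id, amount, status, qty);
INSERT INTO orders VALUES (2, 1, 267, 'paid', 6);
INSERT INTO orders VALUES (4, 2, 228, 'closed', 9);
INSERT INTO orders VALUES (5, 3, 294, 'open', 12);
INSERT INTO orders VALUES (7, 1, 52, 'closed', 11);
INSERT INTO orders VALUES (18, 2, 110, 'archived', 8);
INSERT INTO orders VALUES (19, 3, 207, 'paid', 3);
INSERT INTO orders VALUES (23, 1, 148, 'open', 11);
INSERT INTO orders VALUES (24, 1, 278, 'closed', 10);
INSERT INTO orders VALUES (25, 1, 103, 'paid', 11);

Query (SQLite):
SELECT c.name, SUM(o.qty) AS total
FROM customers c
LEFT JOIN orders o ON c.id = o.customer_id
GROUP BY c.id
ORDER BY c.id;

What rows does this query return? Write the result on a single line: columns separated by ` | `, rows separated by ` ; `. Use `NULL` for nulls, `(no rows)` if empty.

LEFT JOIN keeps every customers row; unmatched ones get NULL for orders columns.
Group by customers.id and compute SUM(o.qty). SUM over an all-NULL group is NULL.
  1: ids {2, 7, 23, 24, 25} → SUM(o.qty)=49
  2: ids {4, 18} → SUM(o.qty)=17
  3: ids {5, 19} → SUM(o.qty)=15

Farid | 49 ; Nora | 17 ; Ravi | 15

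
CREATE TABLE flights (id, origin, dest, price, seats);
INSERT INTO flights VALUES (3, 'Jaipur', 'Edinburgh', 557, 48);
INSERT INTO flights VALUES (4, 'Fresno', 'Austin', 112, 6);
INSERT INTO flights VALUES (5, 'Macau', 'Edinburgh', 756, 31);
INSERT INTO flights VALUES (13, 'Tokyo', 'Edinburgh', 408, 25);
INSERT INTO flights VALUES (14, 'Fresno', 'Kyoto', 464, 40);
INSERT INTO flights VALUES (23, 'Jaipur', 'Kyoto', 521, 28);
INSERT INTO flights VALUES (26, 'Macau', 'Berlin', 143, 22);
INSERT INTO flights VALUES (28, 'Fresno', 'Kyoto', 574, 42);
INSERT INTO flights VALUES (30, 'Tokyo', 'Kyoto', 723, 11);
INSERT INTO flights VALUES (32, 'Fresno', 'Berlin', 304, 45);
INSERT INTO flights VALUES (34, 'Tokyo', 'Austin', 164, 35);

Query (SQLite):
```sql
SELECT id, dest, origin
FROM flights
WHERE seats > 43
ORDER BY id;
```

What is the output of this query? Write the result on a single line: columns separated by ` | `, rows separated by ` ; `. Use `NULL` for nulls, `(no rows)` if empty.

3 | Edinburgh | Jaipur ; 32 | Berlin | Fresno

seats > 43: ids {3, 32}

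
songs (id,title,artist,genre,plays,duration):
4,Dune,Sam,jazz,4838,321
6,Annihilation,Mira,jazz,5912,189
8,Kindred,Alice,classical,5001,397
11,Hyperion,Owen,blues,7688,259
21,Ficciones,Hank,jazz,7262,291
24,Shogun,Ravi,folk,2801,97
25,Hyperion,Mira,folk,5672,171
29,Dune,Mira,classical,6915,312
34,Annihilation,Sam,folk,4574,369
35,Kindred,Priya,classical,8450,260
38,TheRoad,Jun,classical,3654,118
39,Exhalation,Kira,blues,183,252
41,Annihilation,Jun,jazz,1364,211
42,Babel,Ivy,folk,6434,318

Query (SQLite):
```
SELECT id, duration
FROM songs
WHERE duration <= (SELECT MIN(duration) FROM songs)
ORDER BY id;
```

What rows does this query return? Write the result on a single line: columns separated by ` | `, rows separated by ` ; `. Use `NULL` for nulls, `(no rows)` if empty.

24 | 97

Scalar subquery: MIN(duration) over all songs rows = 97.
Keep rows where duration <= that value.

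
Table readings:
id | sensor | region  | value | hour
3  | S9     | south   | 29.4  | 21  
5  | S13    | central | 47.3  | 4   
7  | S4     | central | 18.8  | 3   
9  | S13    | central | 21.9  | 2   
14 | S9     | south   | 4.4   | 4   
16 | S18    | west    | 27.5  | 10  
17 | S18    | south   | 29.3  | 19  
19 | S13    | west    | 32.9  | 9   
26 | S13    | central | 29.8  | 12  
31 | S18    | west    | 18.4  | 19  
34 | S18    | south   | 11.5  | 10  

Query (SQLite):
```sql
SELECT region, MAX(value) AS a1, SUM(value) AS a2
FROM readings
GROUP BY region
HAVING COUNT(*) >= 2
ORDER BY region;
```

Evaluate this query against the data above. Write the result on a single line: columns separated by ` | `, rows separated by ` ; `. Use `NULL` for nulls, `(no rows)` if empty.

central | 47.3 | 117.8 ; south | 29.4 | 74.6 ; west | 32.9 | 78.8

Group readings by region.
Per group compute: MAX(value), SUM(value).
HAVING: drop groups with fewer than 2 rows.
  central: ids {5, 7, 9, 26} → MAX(value)=47.3, SUM(value)=117.8
  south: ids {3, 14, 17, 34} → MAX(value)=29.4, SUM(value)=74.6
  west: ids {16, 19, 31} → MAX(value)=32.9, SUM(value)=78.8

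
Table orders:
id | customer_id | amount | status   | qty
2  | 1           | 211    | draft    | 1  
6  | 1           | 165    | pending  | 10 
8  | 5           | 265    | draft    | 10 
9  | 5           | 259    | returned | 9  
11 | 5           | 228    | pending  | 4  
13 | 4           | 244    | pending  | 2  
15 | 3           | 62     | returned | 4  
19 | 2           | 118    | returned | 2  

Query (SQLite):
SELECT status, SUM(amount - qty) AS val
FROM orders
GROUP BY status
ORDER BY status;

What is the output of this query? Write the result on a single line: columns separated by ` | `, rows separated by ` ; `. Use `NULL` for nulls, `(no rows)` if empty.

draft | 465 ; pending | 621 ; returned | 424

For each row compute amount - qty.
Group by status; take SUM of the expression per group.
  draft: ids {2, 8} → SUM(amount - qty)=465
  pending: ids {6, 11, 13} → SUM(amount - qty)=621
  returned: ids {9, 15, 19} → SUM(amount - qty)=424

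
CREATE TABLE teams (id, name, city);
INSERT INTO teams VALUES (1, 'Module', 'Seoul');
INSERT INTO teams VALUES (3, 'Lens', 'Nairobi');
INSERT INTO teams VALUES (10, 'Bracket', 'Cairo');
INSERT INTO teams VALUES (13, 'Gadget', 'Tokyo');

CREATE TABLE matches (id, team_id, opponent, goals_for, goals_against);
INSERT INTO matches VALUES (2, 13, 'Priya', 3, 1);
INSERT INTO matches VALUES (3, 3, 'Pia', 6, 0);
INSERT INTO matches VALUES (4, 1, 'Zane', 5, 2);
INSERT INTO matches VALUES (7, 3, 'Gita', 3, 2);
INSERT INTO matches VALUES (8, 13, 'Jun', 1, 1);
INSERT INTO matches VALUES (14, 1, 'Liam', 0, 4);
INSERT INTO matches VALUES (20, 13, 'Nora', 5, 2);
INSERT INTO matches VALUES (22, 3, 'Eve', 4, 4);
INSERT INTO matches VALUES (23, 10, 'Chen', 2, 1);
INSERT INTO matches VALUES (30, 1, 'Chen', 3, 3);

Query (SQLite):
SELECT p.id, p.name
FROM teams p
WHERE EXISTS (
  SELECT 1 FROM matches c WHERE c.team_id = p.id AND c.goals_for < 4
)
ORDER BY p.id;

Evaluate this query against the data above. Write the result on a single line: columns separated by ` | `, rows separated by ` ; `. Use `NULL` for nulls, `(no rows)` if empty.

1 | Module ; 3 | Lens ; 10 | Bracket ; 13 | Gadget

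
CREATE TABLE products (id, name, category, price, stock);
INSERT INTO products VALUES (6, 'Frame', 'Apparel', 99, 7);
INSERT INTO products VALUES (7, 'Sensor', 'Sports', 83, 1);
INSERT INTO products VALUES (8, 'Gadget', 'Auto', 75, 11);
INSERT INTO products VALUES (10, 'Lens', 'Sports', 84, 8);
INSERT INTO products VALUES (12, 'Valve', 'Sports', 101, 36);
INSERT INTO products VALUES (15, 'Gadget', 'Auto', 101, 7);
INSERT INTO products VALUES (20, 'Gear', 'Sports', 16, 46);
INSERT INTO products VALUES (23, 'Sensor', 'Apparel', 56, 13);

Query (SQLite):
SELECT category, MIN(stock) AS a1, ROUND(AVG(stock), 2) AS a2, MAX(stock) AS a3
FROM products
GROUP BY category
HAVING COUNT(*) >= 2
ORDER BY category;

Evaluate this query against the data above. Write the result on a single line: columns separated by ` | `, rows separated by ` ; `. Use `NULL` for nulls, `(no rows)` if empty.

Apparel | 7 | 10 | 13 ; Auto | 7 | 9 | 11 ; Sports | 1 | 22.75 | 46

Group products by category.
Per group compute: MIN(stock), ROUND(AVG(stock), 2), MAX(stock).
HAVING: drop groups with fewer than 2 rows.
  Apparel: ids {6, 23} → MIN(stock)=7, ROUND(AVG(stock), 2)=10, MAX(stock)=13
  Auto: ids {8, 15} → MIN(stock)=7, ROUND(AVG(stock), 2)=9, MAX(stock)=11
  Sports: ids {7, 10, 12, 20} → MIN(stock)=1, ROUND(AVG(stock), 2)=22.75, MAX(stock)=46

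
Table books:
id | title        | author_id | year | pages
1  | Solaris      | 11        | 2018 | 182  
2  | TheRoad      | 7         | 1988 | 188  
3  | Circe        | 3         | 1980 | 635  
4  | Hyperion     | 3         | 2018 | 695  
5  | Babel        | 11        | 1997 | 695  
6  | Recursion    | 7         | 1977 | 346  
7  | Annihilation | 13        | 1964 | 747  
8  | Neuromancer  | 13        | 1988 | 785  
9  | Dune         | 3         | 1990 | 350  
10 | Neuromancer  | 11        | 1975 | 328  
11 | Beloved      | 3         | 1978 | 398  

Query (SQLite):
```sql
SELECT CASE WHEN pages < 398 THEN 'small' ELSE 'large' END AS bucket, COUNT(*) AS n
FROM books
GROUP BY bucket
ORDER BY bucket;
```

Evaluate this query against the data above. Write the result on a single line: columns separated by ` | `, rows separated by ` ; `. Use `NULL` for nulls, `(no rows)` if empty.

Bucket rows by pages < 398 → 'small' else 'large'; count each bucket.

large | 6 ; small | 5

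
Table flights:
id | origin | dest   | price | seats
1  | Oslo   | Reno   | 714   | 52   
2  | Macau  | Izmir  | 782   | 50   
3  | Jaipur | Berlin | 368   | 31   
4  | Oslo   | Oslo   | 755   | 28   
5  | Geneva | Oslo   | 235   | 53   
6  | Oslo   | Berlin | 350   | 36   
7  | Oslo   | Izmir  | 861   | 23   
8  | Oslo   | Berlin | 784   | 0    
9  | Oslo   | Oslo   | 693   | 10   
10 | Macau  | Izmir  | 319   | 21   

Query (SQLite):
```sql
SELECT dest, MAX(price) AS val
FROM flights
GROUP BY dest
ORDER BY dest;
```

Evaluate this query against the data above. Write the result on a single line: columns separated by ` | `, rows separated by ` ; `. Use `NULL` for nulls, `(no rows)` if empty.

Berlin | 784 ; Izmir | 861 ; Oslo | 755 ; Reno | 714

Partition flights by dest; compute MAX(price) within each group.
  Berlin: ids {3, 6, 8} → MAX(price)=784
  Izmir: ids {2, 7, 10} → MAX(price)=861
  Oslo: ids {4, 5, 9} → MAX(price)=755
  Reno: ids {1} → MAX(price)=714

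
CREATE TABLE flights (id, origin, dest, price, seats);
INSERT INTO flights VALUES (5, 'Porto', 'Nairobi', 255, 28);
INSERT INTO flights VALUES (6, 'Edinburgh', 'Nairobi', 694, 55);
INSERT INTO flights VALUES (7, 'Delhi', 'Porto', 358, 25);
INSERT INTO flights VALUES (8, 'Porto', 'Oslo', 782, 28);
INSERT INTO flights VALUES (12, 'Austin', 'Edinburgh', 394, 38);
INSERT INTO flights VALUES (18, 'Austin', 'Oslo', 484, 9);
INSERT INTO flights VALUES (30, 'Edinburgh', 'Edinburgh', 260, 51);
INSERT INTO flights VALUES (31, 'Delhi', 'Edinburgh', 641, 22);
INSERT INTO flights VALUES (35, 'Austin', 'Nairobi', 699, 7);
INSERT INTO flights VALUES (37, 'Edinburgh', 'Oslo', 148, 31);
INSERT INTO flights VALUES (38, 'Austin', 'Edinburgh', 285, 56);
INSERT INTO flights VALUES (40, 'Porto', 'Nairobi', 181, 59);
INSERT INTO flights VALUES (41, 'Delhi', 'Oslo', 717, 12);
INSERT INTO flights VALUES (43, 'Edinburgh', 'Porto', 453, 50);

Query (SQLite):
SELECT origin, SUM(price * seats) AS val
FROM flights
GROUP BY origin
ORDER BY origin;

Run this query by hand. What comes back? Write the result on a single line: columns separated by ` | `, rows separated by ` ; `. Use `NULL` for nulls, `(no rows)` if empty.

For each row compute price * seats.
Group by origin; take SUM of the expression per group.
  Austin: ids {12, 18, 35, 38} → SUM(price * seats)=40181
  Delhi: ids {7, 31, 41} → SUM(price * seats)=31656
  Edinburgh: ids {6, 30, 37, 43} → SUM(price * seats)=78668
  Porto: ids {5, 8, 40} → SUM(price * seats)=39715

Austin | 40181 ; Delhi | 31656 ; Edinburgh | 78668 ; Porto | 39715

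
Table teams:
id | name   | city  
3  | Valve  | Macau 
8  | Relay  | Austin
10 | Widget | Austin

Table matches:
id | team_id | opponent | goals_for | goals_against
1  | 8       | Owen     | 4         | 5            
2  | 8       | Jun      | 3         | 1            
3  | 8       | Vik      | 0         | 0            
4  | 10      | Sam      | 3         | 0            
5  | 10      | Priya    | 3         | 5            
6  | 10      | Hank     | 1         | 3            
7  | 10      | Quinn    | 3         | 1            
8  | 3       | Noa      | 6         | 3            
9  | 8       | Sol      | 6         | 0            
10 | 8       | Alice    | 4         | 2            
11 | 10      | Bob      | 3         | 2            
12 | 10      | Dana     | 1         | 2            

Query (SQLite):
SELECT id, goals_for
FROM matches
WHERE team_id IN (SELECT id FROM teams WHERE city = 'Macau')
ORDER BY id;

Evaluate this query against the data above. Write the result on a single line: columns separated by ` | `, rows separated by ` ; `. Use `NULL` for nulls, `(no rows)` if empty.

8 | 6

Inner query: teams.id where city = 'Macau'.
Outer: keep matches rows whose team_id is in that set.
Inner query → {3}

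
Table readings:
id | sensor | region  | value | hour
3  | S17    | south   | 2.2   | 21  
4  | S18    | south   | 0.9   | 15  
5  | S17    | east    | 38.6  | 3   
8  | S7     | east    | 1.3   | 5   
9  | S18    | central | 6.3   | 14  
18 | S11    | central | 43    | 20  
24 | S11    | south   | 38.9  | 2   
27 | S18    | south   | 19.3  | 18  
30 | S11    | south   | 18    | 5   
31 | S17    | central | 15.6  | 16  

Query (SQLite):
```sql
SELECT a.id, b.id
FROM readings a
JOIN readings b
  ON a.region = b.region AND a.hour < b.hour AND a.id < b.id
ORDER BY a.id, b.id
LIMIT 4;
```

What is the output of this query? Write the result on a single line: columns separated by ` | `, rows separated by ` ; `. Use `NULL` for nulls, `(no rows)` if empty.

Pairs (a,b) with same region, a.hour < b.hour, a.id < b.id.
region groups: central:{9,18,31} east:{5,8} south:{3,4,24,27,30}
Ordered by (a.id, b.id); first 4.

4 | 27 ; 5 | 8 ; 9 | 18 ; 9 | 31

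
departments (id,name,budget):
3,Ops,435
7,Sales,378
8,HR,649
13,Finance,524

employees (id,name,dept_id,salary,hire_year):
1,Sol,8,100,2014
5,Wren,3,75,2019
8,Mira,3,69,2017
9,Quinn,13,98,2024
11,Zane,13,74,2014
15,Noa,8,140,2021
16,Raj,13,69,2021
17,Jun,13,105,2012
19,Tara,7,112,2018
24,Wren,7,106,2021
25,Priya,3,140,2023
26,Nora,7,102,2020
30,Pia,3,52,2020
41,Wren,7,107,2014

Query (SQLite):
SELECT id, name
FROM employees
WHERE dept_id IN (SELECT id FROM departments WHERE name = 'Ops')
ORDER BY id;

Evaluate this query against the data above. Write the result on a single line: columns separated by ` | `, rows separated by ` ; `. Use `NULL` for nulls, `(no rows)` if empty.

Inner query: departments.id where name = 'Ops'.
Outer: keep employees rows whose dept_id is in that set.
Inner query → {3}

5 | Wren ; 8 | Mira ; 25 | Priya ; 30 | Pia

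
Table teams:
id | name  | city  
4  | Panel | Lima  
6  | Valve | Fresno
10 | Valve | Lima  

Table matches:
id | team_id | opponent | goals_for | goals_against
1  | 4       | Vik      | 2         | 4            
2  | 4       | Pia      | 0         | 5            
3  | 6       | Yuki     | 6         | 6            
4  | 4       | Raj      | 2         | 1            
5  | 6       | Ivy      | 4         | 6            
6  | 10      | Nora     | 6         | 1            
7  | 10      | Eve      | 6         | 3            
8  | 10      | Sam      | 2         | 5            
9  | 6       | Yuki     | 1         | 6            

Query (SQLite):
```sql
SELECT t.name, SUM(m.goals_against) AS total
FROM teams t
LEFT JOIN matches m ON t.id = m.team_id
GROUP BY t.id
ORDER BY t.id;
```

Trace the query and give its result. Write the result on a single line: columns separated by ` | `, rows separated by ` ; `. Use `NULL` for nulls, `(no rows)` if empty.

Panel | 10 ; Valve | 18 ; Valve | 9

LEFT JOIN keeps every teams row; unmatched ones get NULL for matches columns.
Group by teams.id and compute SUM(m.goals_against). SUM over an all-NULL group is NULL.
  4: ids {1, 2, 4} → SUM(m.goals_against)=10
  6: ids {3, 5, 9} → SUM(m.goals_against)=18
  10: ids {6, 7, 8} → SUM(m.goals_against)=9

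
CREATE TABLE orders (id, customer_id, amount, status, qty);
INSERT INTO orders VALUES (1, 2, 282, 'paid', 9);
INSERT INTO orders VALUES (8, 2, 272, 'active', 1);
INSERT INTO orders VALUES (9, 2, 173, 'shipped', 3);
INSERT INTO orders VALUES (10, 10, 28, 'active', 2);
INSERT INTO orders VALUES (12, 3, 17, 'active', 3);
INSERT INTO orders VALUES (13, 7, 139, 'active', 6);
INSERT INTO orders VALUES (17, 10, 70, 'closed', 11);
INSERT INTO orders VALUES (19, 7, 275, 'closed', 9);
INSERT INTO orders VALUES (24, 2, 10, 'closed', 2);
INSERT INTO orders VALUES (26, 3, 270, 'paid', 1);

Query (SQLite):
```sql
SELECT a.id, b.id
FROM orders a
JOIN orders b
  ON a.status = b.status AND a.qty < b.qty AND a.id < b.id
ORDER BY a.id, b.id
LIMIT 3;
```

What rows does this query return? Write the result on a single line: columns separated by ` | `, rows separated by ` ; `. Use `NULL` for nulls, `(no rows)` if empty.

8 | 10 ; 8 | 12 ; 8 | 13

Pairs (a,b) with same status, a.qty < b.qty, a.id < b.id.
status groups: active:{8,10,12,13} closed:{17,19,24} paid:{1,26} shipped:{9}
Ordered by (a.id, b.id); first 3.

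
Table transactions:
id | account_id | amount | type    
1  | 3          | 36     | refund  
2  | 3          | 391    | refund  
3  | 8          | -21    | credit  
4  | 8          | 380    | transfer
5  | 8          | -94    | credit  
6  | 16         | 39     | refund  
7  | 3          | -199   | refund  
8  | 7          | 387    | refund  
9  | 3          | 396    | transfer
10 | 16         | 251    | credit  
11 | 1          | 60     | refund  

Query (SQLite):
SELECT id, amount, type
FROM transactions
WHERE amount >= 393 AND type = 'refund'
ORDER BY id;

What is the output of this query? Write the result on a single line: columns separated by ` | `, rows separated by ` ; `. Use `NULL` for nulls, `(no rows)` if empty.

(no rows)

amount >= 393: ids {9}
type = 'refund': ids {1, 2, 6, 7, 8, 11}
Combine with AND.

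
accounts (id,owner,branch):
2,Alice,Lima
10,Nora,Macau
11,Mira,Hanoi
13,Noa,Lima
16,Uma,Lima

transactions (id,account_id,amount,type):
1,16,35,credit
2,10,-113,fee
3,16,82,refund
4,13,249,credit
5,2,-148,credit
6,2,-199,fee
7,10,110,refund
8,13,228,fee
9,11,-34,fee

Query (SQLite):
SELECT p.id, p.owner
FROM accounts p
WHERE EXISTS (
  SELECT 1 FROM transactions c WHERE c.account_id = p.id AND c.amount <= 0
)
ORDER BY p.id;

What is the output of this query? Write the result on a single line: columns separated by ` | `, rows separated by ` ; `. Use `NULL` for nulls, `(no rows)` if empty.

2 | Alice ; 10 | Nora ; 11 | Mira

For each accounts row, check whether any transactions with matching account_id has amount <= 0.
Keep rows where that is true.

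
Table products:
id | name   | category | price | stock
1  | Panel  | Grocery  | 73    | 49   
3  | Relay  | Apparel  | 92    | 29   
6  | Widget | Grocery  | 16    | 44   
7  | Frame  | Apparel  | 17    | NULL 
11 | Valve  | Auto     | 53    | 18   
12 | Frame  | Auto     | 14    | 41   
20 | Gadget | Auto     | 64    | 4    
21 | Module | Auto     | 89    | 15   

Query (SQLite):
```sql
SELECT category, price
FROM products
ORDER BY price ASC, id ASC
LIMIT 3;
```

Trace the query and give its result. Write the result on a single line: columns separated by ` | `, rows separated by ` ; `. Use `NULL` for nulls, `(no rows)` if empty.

Auto | 14 ; Grocery | 16 ; Apparel | 17

Sort by price asc, tiebreak id asc: (14, id=12), (16, id=6), (17, id=7), (53, id=11), (64, id=20), (73, id=1) …. Take first 3.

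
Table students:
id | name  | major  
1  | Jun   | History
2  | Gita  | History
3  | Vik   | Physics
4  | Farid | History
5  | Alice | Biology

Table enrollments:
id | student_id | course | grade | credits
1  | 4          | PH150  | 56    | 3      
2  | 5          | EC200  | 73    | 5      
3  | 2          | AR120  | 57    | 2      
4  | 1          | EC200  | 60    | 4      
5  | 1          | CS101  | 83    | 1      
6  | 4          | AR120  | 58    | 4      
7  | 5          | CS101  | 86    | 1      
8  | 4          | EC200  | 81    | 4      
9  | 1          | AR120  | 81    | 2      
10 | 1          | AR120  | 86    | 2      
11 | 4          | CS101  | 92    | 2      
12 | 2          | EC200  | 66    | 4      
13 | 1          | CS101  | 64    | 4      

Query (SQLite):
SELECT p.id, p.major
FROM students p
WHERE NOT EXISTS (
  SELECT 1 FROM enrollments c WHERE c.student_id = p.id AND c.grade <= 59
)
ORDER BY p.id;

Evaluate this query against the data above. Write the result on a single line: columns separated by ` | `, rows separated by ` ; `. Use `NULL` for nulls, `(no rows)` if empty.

For each students row, check whether any enrollments with matching student_id has grade <= 59.
Keep rows where that is false.

1 | History ; 3 | Physics ; 5 | Biology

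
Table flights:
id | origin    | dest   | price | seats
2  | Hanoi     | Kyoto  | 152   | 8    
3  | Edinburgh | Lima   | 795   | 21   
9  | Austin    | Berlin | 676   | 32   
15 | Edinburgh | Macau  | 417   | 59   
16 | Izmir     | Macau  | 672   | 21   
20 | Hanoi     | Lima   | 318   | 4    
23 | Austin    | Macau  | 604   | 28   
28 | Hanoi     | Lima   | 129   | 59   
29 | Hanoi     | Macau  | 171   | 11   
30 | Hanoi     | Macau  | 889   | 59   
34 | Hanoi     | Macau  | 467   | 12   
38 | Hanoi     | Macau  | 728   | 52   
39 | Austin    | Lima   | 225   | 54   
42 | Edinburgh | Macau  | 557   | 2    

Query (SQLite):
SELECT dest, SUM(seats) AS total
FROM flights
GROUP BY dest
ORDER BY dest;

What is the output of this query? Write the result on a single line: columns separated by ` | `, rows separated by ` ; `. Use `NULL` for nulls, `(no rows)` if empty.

Partition flights by dest; compute SUM(seats) within each group.
  Berlin: ids {9} → SUM(seats)=32
  Kyoto: ids {2} → SUM(seats)=8
  Lima: ids {3, 20, 28, 39} → SUM(seats)=138
  Macau: ids {15, 16, 23, 29, 30, 34, 38, 42} → SUM(seats)=244

Berlin | 32 ; Kyoto | 8 ; Lima | 138 ; Macau | 244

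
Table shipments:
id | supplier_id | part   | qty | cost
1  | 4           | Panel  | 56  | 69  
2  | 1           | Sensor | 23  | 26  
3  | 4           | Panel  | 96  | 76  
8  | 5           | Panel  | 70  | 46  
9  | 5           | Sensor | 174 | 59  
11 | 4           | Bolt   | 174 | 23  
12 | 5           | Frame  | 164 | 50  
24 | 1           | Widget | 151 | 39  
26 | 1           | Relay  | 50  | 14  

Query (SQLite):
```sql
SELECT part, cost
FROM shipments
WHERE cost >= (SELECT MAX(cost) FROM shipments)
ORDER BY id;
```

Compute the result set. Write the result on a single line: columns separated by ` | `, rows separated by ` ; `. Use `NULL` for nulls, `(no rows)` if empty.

Scalar subquery: MAX(cost) over all shipments rows = 76.
Keep rows where cost >= that value.

Panel | 76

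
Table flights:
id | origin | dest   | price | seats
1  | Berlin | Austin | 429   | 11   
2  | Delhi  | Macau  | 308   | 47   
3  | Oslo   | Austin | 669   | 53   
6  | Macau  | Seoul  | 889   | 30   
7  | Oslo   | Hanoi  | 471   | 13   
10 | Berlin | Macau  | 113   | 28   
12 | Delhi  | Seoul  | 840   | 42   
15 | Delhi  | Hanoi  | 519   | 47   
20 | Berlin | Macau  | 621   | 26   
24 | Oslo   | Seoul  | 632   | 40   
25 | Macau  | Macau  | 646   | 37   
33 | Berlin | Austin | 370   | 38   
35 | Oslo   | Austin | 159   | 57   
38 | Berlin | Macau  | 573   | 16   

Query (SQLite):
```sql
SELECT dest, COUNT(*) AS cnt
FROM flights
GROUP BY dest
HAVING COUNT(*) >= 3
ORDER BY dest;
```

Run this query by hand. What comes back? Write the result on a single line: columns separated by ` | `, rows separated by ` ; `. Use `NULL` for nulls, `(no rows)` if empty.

Austin | 4 ; Macau | 5 ; Seoul | 3

Partition flights by dest; compute COUNT(*) within each group.
HAVING: keep groups with count ≥ 3.
  Austin: ids {1, 3, 33, 35} → COUNT(*)=4
  Hanoi: ids {7, 15} → COUNT(*)=2
  Macau: ids {2, 10, 20, 25, 38} → COUNT(*)=5
  Seoul: ids {6, 12, 24} → COUNT(*)=3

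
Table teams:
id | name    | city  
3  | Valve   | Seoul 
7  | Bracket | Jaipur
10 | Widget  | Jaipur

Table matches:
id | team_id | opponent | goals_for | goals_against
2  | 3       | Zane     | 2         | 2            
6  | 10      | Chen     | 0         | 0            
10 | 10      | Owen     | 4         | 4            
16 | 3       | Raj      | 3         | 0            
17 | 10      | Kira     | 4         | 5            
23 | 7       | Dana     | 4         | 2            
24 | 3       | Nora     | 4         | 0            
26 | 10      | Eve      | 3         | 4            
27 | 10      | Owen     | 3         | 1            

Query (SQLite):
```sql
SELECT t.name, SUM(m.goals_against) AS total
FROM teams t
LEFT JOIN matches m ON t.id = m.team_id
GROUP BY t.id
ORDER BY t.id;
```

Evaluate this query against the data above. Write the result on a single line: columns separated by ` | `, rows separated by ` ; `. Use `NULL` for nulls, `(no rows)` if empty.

Valve | 2 ; Bracket | 2 ; Widget | 14

LEFT JOIN keeps every teams row; unmatched ones get NULL for matches columns.
Group by teams.id and compute SUM(m.goals_against). SUM over an all-NULL group is NULL.
  3: ids {2, 16, 24} → SUM(m.goals_against)=2
  7: ids {23} → SUM(m.goals_against)=2
  10: ids {6, 10, 17, 26, 27} → SUM(m.goals_against)=14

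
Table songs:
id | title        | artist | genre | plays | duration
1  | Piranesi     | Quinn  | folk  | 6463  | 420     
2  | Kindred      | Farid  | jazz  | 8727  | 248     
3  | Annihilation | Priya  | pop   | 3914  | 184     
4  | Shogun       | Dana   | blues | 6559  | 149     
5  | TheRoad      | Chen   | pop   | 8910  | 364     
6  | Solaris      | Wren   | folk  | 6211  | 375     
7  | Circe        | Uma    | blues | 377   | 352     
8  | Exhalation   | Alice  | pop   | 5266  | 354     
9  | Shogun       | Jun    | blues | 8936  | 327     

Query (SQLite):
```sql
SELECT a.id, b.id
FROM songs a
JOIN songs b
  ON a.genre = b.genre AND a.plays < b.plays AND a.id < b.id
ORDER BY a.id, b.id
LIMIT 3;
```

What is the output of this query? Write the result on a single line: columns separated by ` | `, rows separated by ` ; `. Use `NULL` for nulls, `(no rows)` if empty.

Pairs (a,b) with same genre, a.plays < b.plays, a.id < b.id.
genre groups: blues:{4,7,9} folk:{1,6} jazz:{2} pop:{3,5,8}
Ordered by (a.id, b.id); first 3.

3 | 5 ; 3 | 8 ; 4 | 9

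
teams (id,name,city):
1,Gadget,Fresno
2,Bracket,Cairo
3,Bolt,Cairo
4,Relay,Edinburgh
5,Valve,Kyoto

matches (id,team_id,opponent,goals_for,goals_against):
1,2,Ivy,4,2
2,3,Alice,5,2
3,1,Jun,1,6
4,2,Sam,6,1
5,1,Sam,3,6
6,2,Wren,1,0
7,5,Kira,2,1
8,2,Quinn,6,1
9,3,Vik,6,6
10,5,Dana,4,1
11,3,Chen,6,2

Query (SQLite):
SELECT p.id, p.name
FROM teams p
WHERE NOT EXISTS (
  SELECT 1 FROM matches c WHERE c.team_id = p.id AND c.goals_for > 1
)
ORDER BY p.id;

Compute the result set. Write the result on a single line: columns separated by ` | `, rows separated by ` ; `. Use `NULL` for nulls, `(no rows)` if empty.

For each teams row, check whether any matches with matching team_id has goals_for > 1.
Keep rows where that is false.

4 | Relay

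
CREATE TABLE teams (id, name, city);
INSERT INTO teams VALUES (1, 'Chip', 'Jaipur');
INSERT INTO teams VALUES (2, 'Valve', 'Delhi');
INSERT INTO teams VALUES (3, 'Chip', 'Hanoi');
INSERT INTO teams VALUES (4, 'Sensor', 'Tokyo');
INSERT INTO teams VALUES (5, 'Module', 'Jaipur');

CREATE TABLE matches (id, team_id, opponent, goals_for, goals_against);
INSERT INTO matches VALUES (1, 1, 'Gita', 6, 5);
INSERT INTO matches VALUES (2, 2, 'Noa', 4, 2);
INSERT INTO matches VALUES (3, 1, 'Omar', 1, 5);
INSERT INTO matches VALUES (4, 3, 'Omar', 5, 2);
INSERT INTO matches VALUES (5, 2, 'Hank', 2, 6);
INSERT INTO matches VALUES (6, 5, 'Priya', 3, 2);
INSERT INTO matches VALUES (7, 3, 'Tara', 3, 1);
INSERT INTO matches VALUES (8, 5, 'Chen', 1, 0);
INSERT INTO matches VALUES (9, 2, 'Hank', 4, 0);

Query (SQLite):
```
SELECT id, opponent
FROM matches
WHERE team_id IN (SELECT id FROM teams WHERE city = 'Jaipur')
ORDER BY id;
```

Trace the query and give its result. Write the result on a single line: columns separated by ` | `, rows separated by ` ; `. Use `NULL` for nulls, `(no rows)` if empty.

Inner query: teams.id where city = 'Jaipur'.
Outer: keep matches rows whose team_id is in that set.
Inner query → {1, 5}

1 | Gita ; 3 | Omar ; 6 | Priya ; 8 | Chen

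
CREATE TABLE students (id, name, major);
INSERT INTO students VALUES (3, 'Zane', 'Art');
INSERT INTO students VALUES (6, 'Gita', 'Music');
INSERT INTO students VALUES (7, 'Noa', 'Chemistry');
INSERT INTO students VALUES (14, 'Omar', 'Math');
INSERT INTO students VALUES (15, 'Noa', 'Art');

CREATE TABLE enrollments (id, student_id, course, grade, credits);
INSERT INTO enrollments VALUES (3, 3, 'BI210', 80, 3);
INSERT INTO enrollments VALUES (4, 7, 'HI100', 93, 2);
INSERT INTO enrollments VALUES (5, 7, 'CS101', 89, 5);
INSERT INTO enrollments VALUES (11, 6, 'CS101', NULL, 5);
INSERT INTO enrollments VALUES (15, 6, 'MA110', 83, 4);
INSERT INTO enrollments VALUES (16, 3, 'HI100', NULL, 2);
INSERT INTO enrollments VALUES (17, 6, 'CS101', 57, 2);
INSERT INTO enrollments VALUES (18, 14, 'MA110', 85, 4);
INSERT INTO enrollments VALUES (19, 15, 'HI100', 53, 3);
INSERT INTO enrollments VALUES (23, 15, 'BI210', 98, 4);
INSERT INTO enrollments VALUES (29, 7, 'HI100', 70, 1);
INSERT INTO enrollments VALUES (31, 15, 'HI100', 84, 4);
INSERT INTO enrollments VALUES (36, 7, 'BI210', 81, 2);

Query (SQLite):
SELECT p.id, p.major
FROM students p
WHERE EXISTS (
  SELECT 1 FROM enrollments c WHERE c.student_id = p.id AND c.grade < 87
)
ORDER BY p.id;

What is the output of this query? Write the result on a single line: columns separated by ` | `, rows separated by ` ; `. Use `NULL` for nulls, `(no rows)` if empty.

3 | Art ; 6 | Music ; 7 | Chemistry ; 14 | Math ; 15 | Art

For each students row, check whether any enrollments with matching student_id has grade < 87.
Keep rows where that is true.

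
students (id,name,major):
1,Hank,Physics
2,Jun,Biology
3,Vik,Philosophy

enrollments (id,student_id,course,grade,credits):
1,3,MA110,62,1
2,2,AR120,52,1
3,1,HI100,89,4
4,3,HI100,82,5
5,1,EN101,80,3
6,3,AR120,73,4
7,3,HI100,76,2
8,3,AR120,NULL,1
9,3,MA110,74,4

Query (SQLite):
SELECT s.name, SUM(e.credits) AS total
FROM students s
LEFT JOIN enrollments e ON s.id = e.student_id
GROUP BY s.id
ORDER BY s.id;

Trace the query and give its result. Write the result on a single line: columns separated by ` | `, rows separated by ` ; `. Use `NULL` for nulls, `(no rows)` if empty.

LEFT JOIN keeps every students row; unmatched ones get NULL for enrollments columns.
Group by students.id and compute SUM(e.credits). SUM over an all-NULL group is NULL.
  1: ids {3, 5} → SUM(e.credits)=7
  2: ids {2} → SUM(e.credits)=1
  3: ids {1, 4, 6, 7, 8, 9} → SUM(e.credits)=17

Hank | 7 ; Jun | 1 ; Vik | 17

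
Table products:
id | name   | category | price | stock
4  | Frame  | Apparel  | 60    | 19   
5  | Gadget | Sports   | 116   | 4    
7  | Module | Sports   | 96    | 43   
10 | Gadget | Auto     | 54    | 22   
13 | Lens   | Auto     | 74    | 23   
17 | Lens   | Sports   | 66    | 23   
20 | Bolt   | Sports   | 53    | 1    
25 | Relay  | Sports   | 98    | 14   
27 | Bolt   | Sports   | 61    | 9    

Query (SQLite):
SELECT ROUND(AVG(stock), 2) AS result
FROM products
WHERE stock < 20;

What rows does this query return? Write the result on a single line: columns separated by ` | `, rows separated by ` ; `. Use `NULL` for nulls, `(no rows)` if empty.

Rows where stock < 20 → stock values: [19, 4, 1, 14, 9].
AVG = 47 / 5 (rounded to 2 dp).

9.4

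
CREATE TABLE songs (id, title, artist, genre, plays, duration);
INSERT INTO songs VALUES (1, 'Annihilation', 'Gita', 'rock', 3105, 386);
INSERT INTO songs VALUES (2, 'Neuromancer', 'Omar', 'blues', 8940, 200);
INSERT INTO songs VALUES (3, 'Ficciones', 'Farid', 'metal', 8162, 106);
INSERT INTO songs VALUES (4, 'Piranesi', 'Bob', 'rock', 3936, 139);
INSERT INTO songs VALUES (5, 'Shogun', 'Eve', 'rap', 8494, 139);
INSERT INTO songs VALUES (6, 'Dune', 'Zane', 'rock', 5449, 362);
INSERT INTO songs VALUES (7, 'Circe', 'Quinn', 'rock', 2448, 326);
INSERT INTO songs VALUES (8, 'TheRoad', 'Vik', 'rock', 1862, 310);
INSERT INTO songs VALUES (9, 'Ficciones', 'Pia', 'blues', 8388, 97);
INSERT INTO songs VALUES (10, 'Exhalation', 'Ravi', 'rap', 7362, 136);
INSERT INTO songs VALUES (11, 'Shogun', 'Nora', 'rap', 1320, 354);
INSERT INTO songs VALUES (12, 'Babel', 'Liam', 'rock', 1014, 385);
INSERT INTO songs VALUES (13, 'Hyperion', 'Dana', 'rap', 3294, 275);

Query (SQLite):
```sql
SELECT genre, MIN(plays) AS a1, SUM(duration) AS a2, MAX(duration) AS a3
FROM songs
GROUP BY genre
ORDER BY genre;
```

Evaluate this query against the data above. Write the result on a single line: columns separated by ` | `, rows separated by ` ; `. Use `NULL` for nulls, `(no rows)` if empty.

blues | 8388 | 297 | 200 ; metal | 8162 | 106 | 106 ; rap | 1320 | 904 | 354 ; rock | 1014 | 1908 | 386

Group songs by genre.
Per group compute: MIN(plays), SUM(duration), MAX(duration).
  blues: ids {2, 9} → MIN(plays)=8388, SUM(duration)=297, MAX(duration)=200
  metal: ids {3} → MIN(plays)=8162, SUM(duration)=106, MAX(duration)=106
  rap: ids {5, 10, 11, 13} → MIN(plays)=1320, SUM(duration)=904, MAX(duration)=354
  rock: ids {1, 4, 6, 7, 8, 12} → MIN(plays)=1014, SUM(duration)=1908, MAX(duration)=386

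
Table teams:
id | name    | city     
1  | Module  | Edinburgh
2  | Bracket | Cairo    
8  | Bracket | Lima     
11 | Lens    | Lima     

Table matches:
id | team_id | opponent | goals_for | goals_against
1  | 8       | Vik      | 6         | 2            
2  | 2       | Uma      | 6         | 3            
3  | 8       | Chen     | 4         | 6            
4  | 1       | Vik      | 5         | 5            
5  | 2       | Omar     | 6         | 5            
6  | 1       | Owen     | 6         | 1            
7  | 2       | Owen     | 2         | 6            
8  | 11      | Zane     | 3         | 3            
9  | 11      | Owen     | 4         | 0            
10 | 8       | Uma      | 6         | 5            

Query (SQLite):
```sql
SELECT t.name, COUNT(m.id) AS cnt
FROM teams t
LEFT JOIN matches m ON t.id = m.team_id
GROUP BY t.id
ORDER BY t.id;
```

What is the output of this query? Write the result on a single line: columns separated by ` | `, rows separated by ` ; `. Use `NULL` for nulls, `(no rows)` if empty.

Module | 2 ; Bracket | 3 ; Bracket | 3 ; Lens | 2

LEFT JOIN keeps every teams row; unmatched ones get NULL for matches columns.
Group by teams.id and compute COUNT(m.id). COUNT(col) of an all-NULL group is 0.
  1: ids {4, 6} → COUNT(m.id)=2
  2: ids {2, 5, 7} → COUNT(m.id)=3
  8: ids {1, 3, 10} → COUNT(m.id)=3
  11: ids {8, 9} → COUNT(m.id)=2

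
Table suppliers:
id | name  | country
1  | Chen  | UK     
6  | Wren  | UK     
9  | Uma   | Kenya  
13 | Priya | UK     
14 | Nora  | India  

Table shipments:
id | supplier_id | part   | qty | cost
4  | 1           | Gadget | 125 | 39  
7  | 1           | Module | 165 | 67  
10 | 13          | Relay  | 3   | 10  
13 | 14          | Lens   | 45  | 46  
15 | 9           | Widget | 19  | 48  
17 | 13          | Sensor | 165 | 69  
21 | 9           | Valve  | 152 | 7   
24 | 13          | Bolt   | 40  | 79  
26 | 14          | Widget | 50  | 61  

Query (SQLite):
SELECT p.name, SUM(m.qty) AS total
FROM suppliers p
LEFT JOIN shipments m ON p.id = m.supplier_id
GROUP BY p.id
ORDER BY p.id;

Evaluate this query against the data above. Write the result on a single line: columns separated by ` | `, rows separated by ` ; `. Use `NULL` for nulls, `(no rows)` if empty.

LEFT JOIN keeps every suppliers row; unmatched ones get NULL for shipments columns.
Group by suppliers.id and compute SUM(m.qty). SUM over an all-NULL group is NULL.
  1: ids {4, 7} → SUM(m.qty)=290
  6: ids {—} → SUM(m.qty)=NULL
  9: ids {15, 21} → SUM(m.qty)=171
  13: ids {10, 17, 24} → SUM(m.qty)=208
  14: ids {13, 26} → SUM(m.qty)=95

Chen | 290 ; Wren | NULL ; Uma | 171 ; Priya | 208 ; Nora | 95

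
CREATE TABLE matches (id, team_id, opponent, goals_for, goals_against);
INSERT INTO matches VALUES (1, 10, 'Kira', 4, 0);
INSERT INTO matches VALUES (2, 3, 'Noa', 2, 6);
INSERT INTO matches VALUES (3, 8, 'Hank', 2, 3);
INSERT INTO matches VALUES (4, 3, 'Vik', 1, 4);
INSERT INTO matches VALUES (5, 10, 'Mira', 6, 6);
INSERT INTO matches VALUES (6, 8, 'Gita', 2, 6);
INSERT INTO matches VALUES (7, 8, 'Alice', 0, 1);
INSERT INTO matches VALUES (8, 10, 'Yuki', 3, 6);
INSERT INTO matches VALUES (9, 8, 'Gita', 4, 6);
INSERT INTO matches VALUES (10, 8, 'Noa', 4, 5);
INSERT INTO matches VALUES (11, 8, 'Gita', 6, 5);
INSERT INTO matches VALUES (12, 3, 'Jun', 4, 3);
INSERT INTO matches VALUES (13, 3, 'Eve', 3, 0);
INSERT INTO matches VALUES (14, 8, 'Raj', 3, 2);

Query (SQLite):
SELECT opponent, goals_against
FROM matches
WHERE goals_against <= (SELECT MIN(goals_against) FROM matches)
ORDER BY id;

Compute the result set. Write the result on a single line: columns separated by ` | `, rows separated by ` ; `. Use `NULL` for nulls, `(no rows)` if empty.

Scalar subquery: MIN(goals_against) over all matches rows = 0.
Keep rows where goals_against <= that value.

Kira | 0 ; Eve | 0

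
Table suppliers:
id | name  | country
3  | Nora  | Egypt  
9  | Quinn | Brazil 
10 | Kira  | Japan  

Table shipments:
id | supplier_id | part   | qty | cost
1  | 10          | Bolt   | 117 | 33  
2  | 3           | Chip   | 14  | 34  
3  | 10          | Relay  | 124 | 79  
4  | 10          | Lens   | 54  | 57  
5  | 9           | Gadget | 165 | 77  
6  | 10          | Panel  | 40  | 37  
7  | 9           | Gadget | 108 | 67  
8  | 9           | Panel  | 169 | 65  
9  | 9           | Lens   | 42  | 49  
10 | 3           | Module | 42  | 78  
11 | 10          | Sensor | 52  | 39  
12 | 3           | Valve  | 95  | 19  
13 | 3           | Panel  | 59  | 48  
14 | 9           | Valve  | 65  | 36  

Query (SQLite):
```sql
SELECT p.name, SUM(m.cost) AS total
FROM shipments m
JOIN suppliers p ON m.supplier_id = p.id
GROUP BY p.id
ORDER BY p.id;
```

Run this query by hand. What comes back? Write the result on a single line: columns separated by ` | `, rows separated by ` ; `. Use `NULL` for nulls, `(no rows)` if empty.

Join each shipments row to its suppliers via supplier_id.
Group joined rows by suppliers.id; compute SUM(m.cost) per group.
  3: ids {2, 10, 12, 13} → SUM(m.cost)=179
  9: ids {5, 7, 8, 9, 14} → SUM(m.cost)=294
  10: ids {1, 3, 4, 6, 11} → SUM(m.cost)=245

Nora | 179 ; Quinn | 294 ; Kira | 245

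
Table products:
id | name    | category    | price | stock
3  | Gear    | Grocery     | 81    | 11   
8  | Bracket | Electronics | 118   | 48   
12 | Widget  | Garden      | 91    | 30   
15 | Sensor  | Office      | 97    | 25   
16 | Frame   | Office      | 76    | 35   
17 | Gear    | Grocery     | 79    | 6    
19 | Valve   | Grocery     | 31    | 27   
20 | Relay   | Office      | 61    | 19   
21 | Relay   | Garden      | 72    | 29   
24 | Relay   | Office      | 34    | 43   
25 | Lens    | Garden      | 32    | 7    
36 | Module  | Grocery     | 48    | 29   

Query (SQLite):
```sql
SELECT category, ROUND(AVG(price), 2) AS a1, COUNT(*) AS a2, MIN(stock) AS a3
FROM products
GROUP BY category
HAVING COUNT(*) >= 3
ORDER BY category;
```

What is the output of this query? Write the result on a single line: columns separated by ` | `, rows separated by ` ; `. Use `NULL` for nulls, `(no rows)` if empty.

Group products by category.
Per group compute: ROUND(AVG(price), 2), COUNT(*), MIN(stock).
HAVING: drop groups with fewer than 3 rows.
  Electronics: ids {8} → ROUND(AVG(price), 2)=118, COUNT(*)=1, MIN(stock)=48
  Garden: ids {12, 21, 25} → ROUND(AVG(price), 2)=65, COUNT(*)=3, MIN(stock)=7
  Grocery: ids {3, 17, 19, 36} → ROUND(AVG(price), 2)=59.75, COUNT(*)=4, MIN(stock)=6
  Office: ids {15, 16, 20, 24} → ROUND(AVG(price), 2)=67, COUNT(*)=4, MIN(stock)=19

Garden | 65 | 3 | 7 ; Grocery | 59.75 | 4 | 6 ; Office | 67 | 4 | 19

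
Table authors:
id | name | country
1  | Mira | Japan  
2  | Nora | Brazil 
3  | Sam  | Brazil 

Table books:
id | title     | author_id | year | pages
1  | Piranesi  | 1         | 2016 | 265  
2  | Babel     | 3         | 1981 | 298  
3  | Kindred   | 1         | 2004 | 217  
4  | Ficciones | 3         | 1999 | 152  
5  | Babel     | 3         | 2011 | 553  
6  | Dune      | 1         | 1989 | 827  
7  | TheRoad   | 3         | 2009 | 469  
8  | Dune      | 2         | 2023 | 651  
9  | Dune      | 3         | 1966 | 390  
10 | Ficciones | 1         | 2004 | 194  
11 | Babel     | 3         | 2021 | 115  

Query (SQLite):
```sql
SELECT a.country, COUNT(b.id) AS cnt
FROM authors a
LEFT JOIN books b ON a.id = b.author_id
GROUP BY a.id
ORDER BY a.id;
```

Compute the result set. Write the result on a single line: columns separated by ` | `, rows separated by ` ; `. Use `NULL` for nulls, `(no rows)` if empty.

LEFT JOIN keeps every authors row; unmatched ones get NULL for books columns.
Group by authors.id and compute COUNT(b.id). COUNT(col) of an all-NULL group is 0.
  1: ids {1, 3, 6, 10} → COUNT(b.id)=4
  2: ids {8} → COUNT(b.id)=1
  3: ids {2, 4, 5, 7, 9, 11} → COUNT(b.id)=6

Japan | 4 ; Brazil | 1 ; Brazil | 6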